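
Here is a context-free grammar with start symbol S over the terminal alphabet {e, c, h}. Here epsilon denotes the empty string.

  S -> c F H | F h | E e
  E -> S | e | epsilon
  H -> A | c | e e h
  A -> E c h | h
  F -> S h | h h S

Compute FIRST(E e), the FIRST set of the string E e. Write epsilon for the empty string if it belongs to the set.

FIRST(S) = {c, e, h}  (via F h, E e)
FIRST(E) = {epsilon, c, e, h}  (via S)
FIRST(F) = {c, e, h}  (via S h)
FIRST(A) = {c, e, h}  (via E c h)
FIRST(H) = {c, e, h}  (via A)
FIRST(E e): take FIRST of each symbol in turn, carrying on past any symbol whose FIRST contains epsilon; result {c, e, h}.

{c, e, h}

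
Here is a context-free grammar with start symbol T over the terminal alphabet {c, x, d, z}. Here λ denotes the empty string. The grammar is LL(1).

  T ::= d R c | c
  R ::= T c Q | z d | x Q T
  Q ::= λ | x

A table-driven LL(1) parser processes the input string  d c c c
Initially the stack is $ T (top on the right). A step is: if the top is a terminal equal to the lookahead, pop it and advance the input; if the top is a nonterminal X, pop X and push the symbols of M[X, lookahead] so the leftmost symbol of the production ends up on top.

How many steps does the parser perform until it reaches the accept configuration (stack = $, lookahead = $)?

     Stack      Input      Action
  1  $ T        d c c c $  expand T ::= d R c
  2  $ c R d    d c c c $  match d
  3  $ c R      c c c $    expand R ::= T c Q
  4  $ c Q c T  c c c $    expand T ::= c
  5  $ c Q c c  c c c $    match c
  6  $ c Q c    c c $      match c
  7  $ c Q      c $        expand Q ::= λ
  8  $ c        c $        match c
Accept reached after 8 steps.

8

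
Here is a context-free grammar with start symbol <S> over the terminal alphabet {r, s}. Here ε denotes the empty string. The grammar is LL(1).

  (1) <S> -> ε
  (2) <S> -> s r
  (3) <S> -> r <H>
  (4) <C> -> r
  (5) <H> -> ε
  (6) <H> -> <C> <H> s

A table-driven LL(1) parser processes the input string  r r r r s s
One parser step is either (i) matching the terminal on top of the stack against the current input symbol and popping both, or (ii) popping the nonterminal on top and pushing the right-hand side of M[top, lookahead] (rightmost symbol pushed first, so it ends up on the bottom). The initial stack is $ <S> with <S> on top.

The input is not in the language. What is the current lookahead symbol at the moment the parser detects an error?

      Stack            Input          Action
   1  $ <S>            r r r r s s $  expand <S> -> r <H>
   2  $ <H> r          r r r r s s $  match r
   3  $ <H>            r r r s s $    expand <H> -> <C> <H> s
   4  $ s <H> <C>      r r r s s $    expand <C> -> r
   5  $ s <H> r        r r r s s $    match r
   6  $ s <H>          r r s s $      expand <H> -> <C> <H> s
   7  $ s s <H> <C>    r r s s $      expand <C> -> r
   8  $ s s <H> r      r r s s $      match r
   9  $ s s <H>        r s s $        expand <H> -> <C> <H> s
  10  $ s s s <H> <C>  r s s $        expand <C> -> r
  11  $ s s s <H> r    r s s $        match r
  12  $ s s s <H>      s s $          expand <H> -> ε
  13  $ s s s          s s $          match s
  14  $ s s            s $            match s
  15  $ s              $              error: top is terminal s but lookahead is $

$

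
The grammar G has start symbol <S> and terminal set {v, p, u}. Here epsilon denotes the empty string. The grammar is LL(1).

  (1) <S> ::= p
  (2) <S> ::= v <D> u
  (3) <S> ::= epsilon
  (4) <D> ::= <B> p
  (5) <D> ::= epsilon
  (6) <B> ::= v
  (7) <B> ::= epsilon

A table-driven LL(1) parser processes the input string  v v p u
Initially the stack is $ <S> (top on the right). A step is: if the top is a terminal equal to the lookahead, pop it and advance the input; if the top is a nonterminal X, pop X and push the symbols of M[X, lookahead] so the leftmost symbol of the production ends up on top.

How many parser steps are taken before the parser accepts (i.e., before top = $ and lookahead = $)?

7

step 1: stack=$ <S>  input=v v p u $  — expand <S> ::= v <D> u
step 2: stack=$ u <D> v  input=v v p u $  — match v
step 3: stack=$ u <D>  input=v p u $  — expand <D> ::= <B> p
step 4: stack=$ u p <B>  input=v p u $  — expand <B> ::= v
step 5: stack=$ u p v  input=v p u $  — match v
step 6: stack=$ u p  input=p u $  — match p
step 7: stack=$ u  input=u $  — match u
Accept reached after 7 steps.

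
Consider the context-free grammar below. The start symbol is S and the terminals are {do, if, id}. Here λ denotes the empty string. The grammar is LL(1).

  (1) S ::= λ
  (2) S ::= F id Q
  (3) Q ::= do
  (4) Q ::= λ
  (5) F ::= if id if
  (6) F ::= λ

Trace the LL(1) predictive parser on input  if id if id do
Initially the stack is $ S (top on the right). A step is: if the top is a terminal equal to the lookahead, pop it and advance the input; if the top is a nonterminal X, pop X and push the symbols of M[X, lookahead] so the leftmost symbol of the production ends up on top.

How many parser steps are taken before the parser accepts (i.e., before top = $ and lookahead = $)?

8

step 1: stack=$ S  input=if id if id do $  — expand S ::= F id Q
step 2: stack=$ Q id F  input=if id if id do $  — expand F ::= if id if
step 3: stack=$ Q id if id if  input=if id if id do $  — match if
step 4: stack=$ Q id if id  input=id if id do $  — match id
step 5: stack=$ Q id if  input=if id do $  — match if
step 6: stack=$ Q id  input=id do $  — match id
step 7: stack=$ Q  input=do $  — expand Q ::= do
step 8: stack=$ do  input=do $  — match do
Accept reached after 8 steps.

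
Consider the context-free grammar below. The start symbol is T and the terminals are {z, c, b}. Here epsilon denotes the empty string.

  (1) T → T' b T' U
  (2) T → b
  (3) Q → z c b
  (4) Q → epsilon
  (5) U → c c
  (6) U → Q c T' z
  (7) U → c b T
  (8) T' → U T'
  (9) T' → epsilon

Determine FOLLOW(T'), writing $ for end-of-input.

FIRST(Q): from Q→z c b we get {z}; from Q→epsilon we get {epsilon}. So FIRST(Q) = {epsilon, z}.
FIRST(U): from U→c c we get {c}; from U→Q c T' z we get {c, z}; from U→c b T we get {c}. So FIRST(U) = {c, z}.
FIRST(T'): from T'→U T' we get {c, z}; from T'→epsilon we get {epsilon}. So FIRST(T') = {epsilon, c, z}.
FIRST(T): from T→T' b T' U we get {b, c, z}; from T→b we get {b}. So FIRST(T) = {b, c, z}.
FOLLOW(T) includes $ since T is the start symbol.
FOLLOW(Q): in U→Q c T' z, Q is followed by c T' z with FIRST {c}. Thus FOLLOW(Q) = {c}.
FOLLOW(T'): in T→T' b T' U (occurrence 1), T' is followed by b T' U with FIRST {b}; in T→T' b T' U (occurrence 2), T' is followed by U with FIRST {c, z}; in U→Q c T' z, T' is followed by z with FIRST {z}; in T'→U T', the suffix after T' is empty (adds nothing new). Thus FOLLOW(T') = {b, c, z}.
FOLLOW(T): in U→c b T, the suffix after T is empty, so FOLLOW(T) ⊇ FOLLOW(U) = {$, b, c, z}. Thus FOLLOW(T) = {$, b, c, z}.
FOLLOW(U): in T→T' b T' U, the suffix after U is empty, so FOLLOW(U) ⊇ FOLLOW(T) = {$, b, c, z}; in T'→U T', U is followed by T' with FIRST {epsilon, c, z}; in T'→U T', the suffix after U is nullable, so FOLLOW(U) ⊇ FOLLOW(T') = {b, c, z}. Thus FOLLOW(U) = {$, b, c, z}.

{b, c, z}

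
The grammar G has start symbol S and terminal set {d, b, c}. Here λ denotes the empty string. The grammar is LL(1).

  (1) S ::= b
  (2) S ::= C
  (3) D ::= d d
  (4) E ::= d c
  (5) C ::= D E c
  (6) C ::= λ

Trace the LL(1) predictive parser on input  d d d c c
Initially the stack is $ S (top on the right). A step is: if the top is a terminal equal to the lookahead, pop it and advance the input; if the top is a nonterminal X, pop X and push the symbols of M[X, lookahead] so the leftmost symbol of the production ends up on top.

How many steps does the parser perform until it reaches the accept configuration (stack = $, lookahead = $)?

9

     Stack      Input        Action
  1  $ S        d d d c c $  expand S ::= C
  2  $ C        d d d c c $  expand C ::= D E c
  3  $ c E D    d d d c c $  expand D ::= d d
  4  $ c E d d  d d d c c $  match d
  5  $ c E d    d d c c $    match d
  6  $ c E      d c c $      expand E ::= d c
  7  $ c c d    d c c $      match d
  8  $ c c      c c $        match c
  9  $ c        c $          match c
Accept reached after 9 steps.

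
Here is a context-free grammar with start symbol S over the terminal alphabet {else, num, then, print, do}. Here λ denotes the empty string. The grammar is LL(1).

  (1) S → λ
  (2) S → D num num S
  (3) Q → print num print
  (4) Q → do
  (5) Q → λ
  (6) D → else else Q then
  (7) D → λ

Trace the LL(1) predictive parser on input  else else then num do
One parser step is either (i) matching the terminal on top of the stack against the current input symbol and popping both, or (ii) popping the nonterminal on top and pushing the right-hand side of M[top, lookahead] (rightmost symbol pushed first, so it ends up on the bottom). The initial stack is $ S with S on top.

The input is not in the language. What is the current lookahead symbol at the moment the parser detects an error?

do

     Stack                         Input                    Action
  1  $ S                           else else then num do $  expand S → D num num S
  2  $ S num num D                 else else then num do $  expand D → else else Q then
  3  $ S num num then Q else else  else else then num do $  match else
  4  $ S num num then Q else       else then num do $       match else
  5  $ S num num then Q            then num do $            expand Q → λ
  6  $ S num num then              then num do $            match then
  7  $ S num num                   num do $                 match num
  8  $ S num                       do $                     error: top is terminal num but lookahead is do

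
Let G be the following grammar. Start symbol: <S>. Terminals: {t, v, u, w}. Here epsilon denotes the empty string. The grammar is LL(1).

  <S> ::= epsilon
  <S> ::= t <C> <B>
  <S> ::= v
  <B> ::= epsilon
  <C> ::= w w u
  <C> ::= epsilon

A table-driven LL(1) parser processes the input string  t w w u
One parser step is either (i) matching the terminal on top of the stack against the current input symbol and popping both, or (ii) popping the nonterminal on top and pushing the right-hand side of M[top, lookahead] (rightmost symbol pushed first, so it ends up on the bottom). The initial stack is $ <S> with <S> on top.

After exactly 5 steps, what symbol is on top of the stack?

     Stack        Input      Action
  1  $ <S>        t w w u $  expand <S> ::= t <C> <B>
  2  $ <B> <C> t  t w w u $  match t
  3  $ <B> <C>    w w u $    expand <C> ::= w w u
  4  $ <B> u w w  w w u $    match w
  5  $ <B> u w    w u $      match w
Stack after step 5: $ <B> u (top = u).

u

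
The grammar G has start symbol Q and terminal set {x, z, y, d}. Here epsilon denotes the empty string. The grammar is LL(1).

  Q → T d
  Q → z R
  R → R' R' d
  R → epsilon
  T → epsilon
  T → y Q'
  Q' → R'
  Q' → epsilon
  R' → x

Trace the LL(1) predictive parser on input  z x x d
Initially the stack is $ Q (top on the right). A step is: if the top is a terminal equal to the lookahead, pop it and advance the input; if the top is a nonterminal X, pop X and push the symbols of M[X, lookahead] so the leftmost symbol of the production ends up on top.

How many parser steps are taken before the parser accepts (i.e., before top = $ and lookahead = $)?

step 1: stack=$ Q  input=z x x d $  — expand Q → z R
step 2: stack=$ R z  input=z x x d $  — match z
step 3: stack=$ R  input=x x d $  — expand R → R' R' d
step 4: stack=$ d R' R'  input=x x d $  — expand R' → x
step 5: stack=$ d R' x  input=x x d $  — match x
step 6: stack=$ d R'  input=x d $  — expand R' → x
step 7: stack=$ d x  input=x d $  — match x
step 8: stack=$ d  input=d $  — match d
Accept reached after 8 steps.

8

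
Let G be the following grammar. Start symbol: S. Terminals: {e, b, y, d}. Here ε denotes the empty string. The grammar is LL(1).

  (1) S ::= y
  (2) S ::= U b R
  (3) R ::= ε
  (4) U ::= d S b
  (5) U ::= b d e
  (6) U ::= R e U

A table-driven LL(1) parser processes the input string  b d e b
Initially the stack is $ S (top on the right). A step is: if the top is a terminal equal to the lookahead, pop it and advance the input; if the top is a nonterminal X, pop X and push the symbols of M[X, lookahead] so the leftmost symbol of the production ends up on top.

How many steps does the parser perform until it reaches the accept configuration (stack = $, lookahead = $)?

7

step 1: stack=$ S  input=b d e b $  — expand S ::= U b R
step 2: stack=$ R b U  input=b d e b $  — expand U ::= b d e
step 3: stack=$ R b e d b  input=b d e b $  — match b
step 4: stack=$ R b e d  input=d e b $  — match d
step 5: stack=$ R b e  input=e b $  — match e
step 6: stack=$ R b  input=b $  — match b
step 7: stack=$ R  input=$  — expand R ::= ε
Accept reached after 7 steps.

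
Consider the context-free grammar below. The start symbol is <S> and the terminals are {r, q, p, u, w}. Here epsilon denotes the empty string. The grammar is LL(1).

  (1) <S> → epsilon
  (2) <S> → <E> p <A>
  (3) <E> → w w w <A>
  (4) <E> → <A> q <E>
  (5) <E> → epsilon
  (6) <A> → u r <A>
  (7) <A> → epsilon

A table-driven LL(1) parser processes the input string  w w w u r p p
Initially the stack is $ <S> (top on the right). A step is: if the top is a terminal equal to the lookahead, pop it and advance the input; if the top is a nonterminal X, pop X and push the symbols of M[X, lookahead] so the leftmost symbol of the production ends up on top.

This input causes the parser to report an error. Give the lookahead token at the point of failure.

      Stack              Input            Action
   1  $ <S>              w w w u r p p $  expand <S> → <E> p <A>
   2  $ <A> p <E>        w w w u r p p $  expand <E> → w w w <A>
   3  $ <A> p <A> w w w  w w w u r p p $  match w
   4  $ <A> p <A> w w    w w u r p p $    match w
   5  $ <A> p <A> w      w u r p p $      match w
   6  $ <A> p <A>        u r p p $        expand <A> → u r <A>
   7  $ <A> p <A> r u    u r p p $        match u
   8  $ <A> p <A> r      r p p $          match r
   9  $ <A> p <A>        p p $            expand <A> → epsilon
  10  $ <A> p            p p $            match p
  11  $ <A>              p $              expand <A> → epsilon
  12  $                  p $              error: stack empty but input remains

p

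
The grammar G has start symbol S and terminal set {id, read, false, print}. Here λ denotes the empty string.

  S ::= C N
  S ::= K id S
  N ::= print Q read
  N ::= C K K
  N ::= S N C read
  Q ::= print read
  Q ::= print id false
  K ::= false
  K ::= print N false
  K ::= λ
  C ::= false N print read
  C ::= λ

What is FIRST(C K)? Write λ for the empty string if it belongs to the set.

{λ, false, print}

FIRST(Q): from Q::=print read we get {print}; from Q::=print id false we get {print}. So FIRST(Q) = {print}.
FIRST(K): from K::=false we get {false}; from K::=print N false we get {print}; from K::=λ we get {λ}. So FIRST(K) = {λ, false, print}.
FIRST(C): from C::=false N print read we get {false}; from C::=λ we get {λ}. So FIRST(C) = {λ, false}.
FIRST(S): from S::=C N we get {λ, false, id, print, read}; from S::=K id S we get {false, id, print}. So FIRST(S) = {λ, false, id, print, read}.
FIRST(N): from N::=print Q read we get {print}; from N::=C K K we get {λ, false, print}; from N::=S N C read we get {false, id, print, read}. So FIRST(N) = {λ, false, id, print, read}.
FIRST(C K): take FIRST of each symbol in turn, carrying on past any symbol whose FIRST contains λ; result {λ, false, print}.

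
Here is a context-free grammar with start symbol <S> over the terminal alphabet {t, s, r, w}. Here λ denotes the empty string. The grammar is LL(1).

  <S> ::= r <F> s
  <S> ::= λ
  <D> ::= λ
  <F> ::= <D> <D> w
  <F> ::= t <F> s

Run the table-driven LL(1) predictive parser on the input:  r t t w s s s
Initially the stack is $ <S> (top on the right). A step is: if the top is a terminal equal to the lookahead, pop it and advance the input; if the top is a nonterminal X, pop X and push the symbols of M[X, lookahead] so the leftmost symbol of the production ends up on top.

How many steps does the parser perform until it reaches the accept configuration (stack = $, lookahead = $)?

      Stack              Input            Action
   1  $ <S>              r t t w s s s $  expand <S> ::= r <F> s
   2  $ s <F> r          r t t w s s s $  match r
   3  $ s <F>            t t w s s s $    expand <F> ::= t <F> s
   4  $ s s <F> t        t t w s s s $    match t
   5  $ s s <F>          t w s s s $      expand <F> ::= t <F> s
   6  $ s s s <F> t      t w s s s $      match t
   7  $ s s s <F>        w s s s $        expand <F> ::= <D> <D> w
   8  $ s s s w <D> <D>  w s s s $        expand <D> ::= λ
   9  $ s s s w <D>      w s s s $        expand <D> ::= λ
  10  $ s s s w          w s s s $        match w
  11  $ s s s            s s s $          match s
  12  $ s s              s s $            match s
  13  $ s                s $              match s
Accept reached after 13 steps.

13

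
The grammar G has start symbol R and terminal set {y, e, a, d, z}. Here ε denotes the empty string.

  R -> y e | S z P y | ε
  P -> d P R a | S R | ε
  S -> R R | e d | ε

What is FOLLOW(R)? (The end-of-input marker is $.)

FIRST(R): from R->y e we get {y}; from R->S z P y we get {e, y, z}; from R->ε we get {ε}. So FIRST(R) = {ε, e, y, z}.
FIRST(S): from S->R R we get {ε, e, y, z}; from S->e d we get {e}; from S->ε we get {ε}. So FIRST(S) = {ε, e, y, z}.
FIRST(P): from P->d P R a we get {d}; from P->S R we get {ε, e, y, z}; from P->ε we get {ε}. So FIRST(P) = {ε, d, e, y, z}.
FOLLOW(R) includes $ since R is the start symbol.
FOLLOW(P): in R->S z P y, P is followed by y with FIRST {y}; in P->d P R a, P is followed by R a with FIRST {a, e, y, z}. Thus FOLLOW(P) = {a, e, y, z}.
FOLLOW(S): in R->S z P y, S is followed by z P y with FIRST {z}; in P->S R, S is followed by R with FIRST {ε, e, y, z}; in P->S R, the suffix after S is nullable, so FOLLOW(S) ⊇ FOLLOW(P) = {a, e, y, z}. Thus FOLLOW(S) = {a, e, y, z}.
FOLLOW(R): in P->d P R a, R is followed by a with FIRST {a}; in P->S R, the suffix after R is empty, so FOLLOW(R) ⊇ FOLLOW(P) = {a, e, y, z}; in S->R R (occurrence 1), R is followed by R with FIRST {ε, e, y, z}; in S->R R (occurrence 1), the suffix after R is nullable, so FOLLOW(R) ⊇ FOLLOW(S) = {a, e, y, z}; in S->R R (occurrence 2), the suffix after R is empty, so FOLLOW(R) ⊇ FOLLOW(S) = {a, e, y, z}. Thus FOLLOW(R) = {$, a, e, y, z}.

{$, a, e, y, z}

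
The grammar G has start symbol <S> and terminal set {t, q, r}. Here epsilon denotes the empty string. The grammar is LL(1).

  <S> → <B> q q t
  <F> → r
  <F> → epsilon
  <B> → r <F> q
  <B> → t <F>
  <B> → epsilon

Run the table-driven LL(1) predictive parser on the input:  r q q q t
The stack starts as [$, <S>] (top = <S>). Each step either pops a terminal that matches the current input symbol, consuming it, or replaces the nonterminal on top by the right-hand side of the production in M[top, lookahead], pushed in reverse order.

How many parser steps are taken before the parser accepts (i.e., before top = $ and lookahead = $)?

     Stack            Input        Action
  1  $ <S>            r q q q t $  expand <S> → <B> q q t
  2  $ t q q <B>      r q q q t $  expand <B> → r <F> q
  3  $ t q q q <F> r  r q q q t $  match r
  4  $ t q q q <F>    q q q t $    expand <F> → epsilon
  5  $ t q q q        q q q t $    match q
  6  $ t q q          q q t $      match q
  7  $ t q            q t $        match q
  8  $ t              t $          match t
Accept reached after 8 steps.

8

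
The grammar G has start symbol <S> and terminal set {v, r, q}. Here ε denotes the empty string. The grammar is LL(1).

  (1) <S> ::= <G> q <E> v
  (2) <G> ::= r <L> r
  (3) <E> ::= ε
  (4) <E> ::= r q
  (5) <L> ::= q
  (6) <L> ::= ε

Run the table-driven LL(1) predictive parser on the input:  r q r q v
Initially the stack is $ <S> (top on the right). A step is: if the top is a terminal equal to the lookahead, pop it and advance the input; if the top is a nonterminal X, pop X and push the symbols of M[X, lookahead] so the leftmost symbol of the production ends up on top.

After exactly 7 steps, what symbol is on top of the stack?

<E>

     Stack              Input        Action
  1  $ <S>              r q r q v $  expand <S> ::= <G> q <E> v
  2  $ v <E> q <G>      r q r q v $  expand <G> ::= r <L> r
  3  $ v <E> q r <L> r  r q r q v $  match r
  4  $ v <E> q r <L>    q r q v $    expand <L> ::= q
  5  $ v <E> q r q      q r q v $    match q
  6  $ v <E> q r        r q v $      match r
  7  $ v <E> q          q v $        match q
Stack after step 7: $ v <E> (top = <E>).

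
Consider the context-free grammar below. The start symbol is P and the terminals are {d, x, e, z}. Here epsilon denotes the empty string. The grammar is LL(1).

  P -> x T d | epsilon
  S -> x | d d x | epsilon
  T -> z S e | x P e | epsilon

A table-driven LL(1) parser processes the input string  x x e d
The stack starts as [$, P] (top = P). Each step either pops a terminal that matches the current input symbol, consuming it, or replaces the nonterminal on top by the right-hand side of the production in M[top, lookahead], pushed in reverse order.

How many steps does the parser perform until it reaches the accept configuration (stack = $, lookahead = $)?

step 1: stack=$ P  input=x x e d $  — expand P -> x T d
step 2: stack=$ d T x  input=x x e d $  — match x
step 3: stack=$ d T  input=x e d $  — expand T -> x P e
step 4: stack=$ d e P x  input=x e d $  — match x
step 5: stack=$ d e P  input=e d $  — expand P -> epsilon
step 6: stack=$ d e  input=e d $  — match e
step 7: stack=$ d  input=d $  — match d
Accept reached after 7 steps.

7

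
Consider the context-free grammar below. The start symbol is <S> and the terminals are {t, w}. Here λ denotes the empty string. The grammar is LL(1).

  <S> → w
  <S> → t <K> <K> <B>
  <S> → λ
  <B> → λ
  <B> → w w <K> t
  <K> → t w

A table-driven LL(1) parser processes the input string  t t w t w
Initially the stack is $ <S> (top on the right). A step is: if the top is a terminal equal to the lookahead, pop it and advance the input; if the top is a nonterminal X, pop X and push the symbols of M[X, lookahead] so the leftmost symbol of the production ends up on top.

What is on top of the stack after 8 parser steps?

step 1: stack=$ <S>  input=t t w t w $  — expand <S> → t <K> <K> <B>
step 2: stack=$ <B> <K> <K> t  input=t t w t w $  — match t
step 3: stack=$ <B> <K> <K>  input=t w t w $  — expand <K> → t w
step 4: stack=$ <B> <K> w t  input=t w t w $  — match t
step 5: stack=$ <B> <K> w  input=w t w $  — match w
step 6: stack=$ <B> <K>  input=t w $  — expand <K> → t w
step 7: stack=$ <B> w t  input=t w $  — match t
step 8: stack=$ <B> w  input=w $  — match w
Stack after step 8: $ <B> (top = <B>).

<B>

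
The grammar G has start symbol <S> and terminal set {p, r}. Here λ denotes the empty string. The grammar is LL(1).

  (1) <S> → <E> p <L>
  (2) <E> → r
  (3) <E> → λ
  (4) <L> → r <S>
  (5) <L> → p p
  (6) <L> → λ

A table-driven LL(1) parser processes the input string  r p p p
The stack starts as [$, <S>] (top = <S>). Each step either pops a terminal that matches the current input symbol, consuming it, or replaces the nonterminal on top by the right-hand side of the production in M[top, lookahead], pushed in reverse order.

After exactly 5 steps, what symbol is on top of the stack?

step 1: stack=$ <S>  input=r p p p $  — expand <S> → <E> p <L>
step 2: stack=$ <L> p <E>  input=r p p p $  — expand <E> → r
step 3: stack=$ <L> p r  input=r p p p $  — match r
step 4: stack=$ <L> p  input=p p p $  — match p
step 5: stack=$ <L>  input=p p $  — expand <L> → p p
Stack after step 5: $ p p (top = p).

p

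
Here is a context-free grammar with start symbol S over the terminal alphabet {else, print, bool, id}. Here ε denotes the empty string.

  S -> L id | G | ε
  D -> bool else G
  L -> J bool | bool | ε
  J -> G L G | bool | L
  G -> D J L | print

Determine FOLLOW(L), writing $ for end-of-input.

{$, bool, id, print}

FIRST(D) = {bool}
FIRST(G) = {bool, print}  (via D J L)
FIRST(S) = {ε, bool, id, print}  (via L id, G)
FIRST(L) = {ε, bool, print}  (via J bool)
FIRST(J) = {ε, bool, print}  (via G L G, L)
FOLLOW(S) includes $ since S is the start symbol.
FOLLOW(S): S appears on no right-hand side. Thus FOLLOW(S) = {$}.
FOLLOW(D): in G->D J L, D is followed by J L with FIRST {ε, bool, print}; in G->D J L, the suffix after D is nullable, so FOLLOW(D) ⊇ FOLLOW(G) = {$, bool, print}. Thus FOLLOW(D) = {$, bool, print}.
FOLLOW(L): in S->L id, L is followed by id with FIRST {id}; in J->G L G, L is followed by G with FIRST {bool, print}; in J->L, the suffix after L is empty, so FOLLOW(L) ⊇ FOLLOW(J) = {$, bool, print}; in G->D J L, the suffix after L is empty, so FOLLOW(L) ⊇ FOLLOW(G) = {$, bool, print}. Thus FOLLOW(L) = {$, bool, id, print}.
FOLLOW(J): in L->J bool, J is followed by bool with FIRST {bool}; in G->D J L, J is followed by L with FIRST {ε, bool, print}; in G->D J L, the suffix after J is nullable, so FOLLOW(J) ⊇ FOLLOW(G) = {$, bool, print}. Thus FOLLOW(J) = {$, bool, print}.
FOLLOW(G): in S->G, the suffix after G is empty, so FOLLOW(G) ⊇ FOLLOW(S) = {$}; in D->bool else G, the suffix after G is empty, so FOLLOW(G) ⊇ FOLLOW(D) = {$, bool, print}; in J->G L G (occurrence 1), G is followed by L G with FIRST {bool, print}; in J->G L G (occurrence 2), the suffix after G is empty, so FOLLOW(G) ⊇ FOLLOW(J) = {$, bool, print}. Thus FOLLOW(G) = {$, bool, print}.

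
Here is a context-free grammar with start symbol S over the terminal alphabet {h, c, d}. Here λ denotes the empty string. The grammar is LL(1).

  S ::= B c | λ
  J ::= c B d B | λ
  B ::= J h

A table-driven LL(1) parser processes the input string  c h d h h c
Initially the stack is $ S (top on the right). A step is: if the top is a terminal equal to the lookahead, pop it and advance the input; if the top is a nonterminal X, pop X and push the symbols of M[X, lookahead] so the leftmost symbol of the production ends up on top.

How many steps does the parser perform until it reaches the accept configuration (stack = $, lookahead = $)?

step 1: stack=$ S  input=c h d h h c $  — expand S ::= B c
step 2: stack=$ c B  input=c h d h h c $  — expand B ::= J h
step 3: stack=$ c h J  input=c h d h h c $  — expand J ::= c B d B
step 4: stack=$ c h B d B c  input=c h d h h c $  — match c
step 5: stack=$ c h B d B  input=h d h h c $  — expand B ::= J h
step 6: stack=$ c h B d h J  input=h d h h c $  — expand J ::= λ
step 7: stack=$ c h B d h  input=h d h h c $  — match h
step 8: stack=$ c h B d  input=d h h c $  — match d
step 9: stack=$ c h B  input=h h c $  — expand B ::= J h
step 10: stack=$ c h h J  input=h h c $  — expand J ::= λ
step 11: stack=$ c h h  input=h h c $  — match h
step 12: stack=$ c h  input=h c $  — match h
step 13: stack=$ c  input=c $  — match c
Accept reached after 13 steps.

13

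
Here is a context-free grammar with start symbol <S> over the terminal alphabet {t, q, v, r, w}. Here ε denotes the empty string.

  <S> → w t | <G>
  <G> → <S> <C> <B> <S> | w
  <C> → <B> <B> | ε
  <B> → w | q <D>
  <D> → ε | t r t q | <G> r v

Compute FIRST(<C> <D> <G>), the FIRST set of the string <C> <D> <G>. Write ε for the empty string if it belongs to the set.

{q, t, w}

FIRST(<B>): from <B>→w we get {w}; from <B>→q <D> we get {q}. So FIRST(<B>) = {q, w}.
FIRST(<C>): from <C>→<B> <B> we get {q, w}; from <C>→ε we get {ε}. So FIRST(<C>) = {ε, q, w}.
FIRST(<S>): from <S>→w t we get {w}; from <S>→<G> we get {w}. So FIRST(<S>) = {w}.
FIRST(<G>): from <G>→<S> <C> <B> <S> we get {w}; from <G>→w we get {w}. So FIRST(<G>) = {w}.
FIRST(<D>): from <D>→ε we get {ε}; from <D>→t r t q we get {t}; from <D>→<G> r v we get {w}. So FIRST(<D>) = {ε, t, w}.
FIRST(<C> <D> <G>): take FIRST of each symbol in turn, carrying on past any symbol whose FIRST contains ε; result {q, t, w}.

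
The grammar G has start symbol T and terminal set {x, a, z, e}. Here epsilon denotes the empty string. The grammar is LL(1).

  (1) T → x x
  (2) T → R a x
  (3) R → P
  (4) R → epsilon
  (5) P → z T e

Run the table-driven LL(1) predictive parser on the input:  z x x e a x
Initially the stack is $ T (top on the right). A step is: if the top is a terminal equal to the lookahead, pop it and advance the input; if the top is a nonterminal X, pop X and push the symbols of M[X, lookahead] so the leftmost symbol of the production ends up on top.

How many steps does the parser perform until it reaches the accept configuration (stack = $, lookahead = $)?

step 1: stack=$ T  input=z x x e a x $  — expand T → R a x
step 2: stack=$ x a R  input=z x x e a x $  — expand R → P
step 3: stack=$ x a P  input=z x x e a x $  — expand P → z T e
step 4: stack=$ x a e T z  input=z x x e a x $  — match z
step 5: stack=$ x a e T  input=x x e a x $  — expand T → x x
step 6: stack=$ x a e x x  input=x x e a x $  — match x
step 7: stack=$ x a e x  input=x e a x $  — match x
step 8: stack=$ x a e  input=e a x $  — match e
step 9: stack=$ x a  input=a x $  — match a
step 10: stack=$ x  input=x $  — match x
Accept reached after 10 steps.

10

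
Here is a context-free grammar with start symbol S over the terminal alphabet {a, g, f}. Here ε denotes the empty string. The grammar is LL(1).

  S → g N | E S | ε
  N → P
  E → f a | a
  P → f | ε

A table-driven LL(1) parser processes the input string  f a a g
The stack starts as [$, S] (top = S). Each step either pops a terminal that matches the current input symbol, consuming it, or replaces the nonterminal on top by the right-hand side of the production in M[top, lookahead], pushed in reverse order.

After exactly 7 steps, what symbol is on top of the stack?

step 1: stack=$ S  input=f a a g $  — expand S → E S
step 2: stack=$ S E  input=f a a g $  — expand E → f a
step 3: stack=$ S a f  input=f a a g $  — match f
step 4: stack=$ S a  input=a a g $  — match a
step 5: stack=$ S  input=a g $  — expand S → E S
step 6: stack=$ S E  input=a g $  — expand E → a
step 7: stack=$ S a  input=a g $  — match a
Stack after step 7: $ S (top = S).

S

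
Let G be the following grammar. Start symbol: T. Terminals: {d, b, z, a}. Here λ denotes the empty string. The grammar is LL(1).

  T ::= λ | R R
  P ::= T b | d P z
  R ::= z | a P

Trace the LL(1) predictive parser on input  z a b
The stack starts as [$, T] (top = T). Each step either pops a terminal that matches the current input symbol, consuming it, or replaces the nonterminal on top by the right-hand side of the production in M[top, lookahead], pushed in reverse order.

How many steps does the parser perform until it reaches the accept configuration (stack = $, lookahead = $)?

step 1: stack=$ T  input=z a b $  — expand T ::= R R
step 2: stack=$ R R  input=z a b $  — expand R ::= z
step 3: stack=$ R z  input=z a b $  — match z
step 4: stack=$ R  input=a b $  — expand R ::= a P
step 5: stack=$ P a  input=a b $  — match a
step 6: stack=$ P  input=b $  — expand P ::= T b
step 7: stack=$ b T  input=b $  — expand T ::= λ
step 8: stack=$ b  input=b $  — match b
Accept reached after 8 steps.

8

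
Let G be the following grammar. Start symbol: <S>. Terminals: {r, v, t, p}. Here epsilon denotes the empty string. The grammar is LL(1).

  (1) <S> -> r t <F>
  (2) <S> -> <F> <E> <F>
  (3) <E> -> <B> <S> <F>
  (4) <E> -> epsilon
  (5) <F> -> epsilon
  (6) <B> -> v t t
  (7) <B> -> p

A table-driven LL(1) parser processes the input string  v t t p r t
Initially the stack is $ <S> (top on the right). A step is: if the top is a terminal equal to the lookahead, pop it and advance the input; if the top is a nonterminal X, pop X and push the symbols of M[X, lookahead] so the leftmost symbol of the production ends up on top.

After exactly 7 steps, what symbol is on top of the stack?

     Stack                Input          Action
  1  $ <S>                v t t p r t $  expand <S> -> <F> <E> <F>
  2  $ <F> <E> <F>        v t t p r t $  expand <F> -> epsilon
  3  $ <F> <E>            v t t p r t $  expand <E> -> <B> <S> <F>
  4  $ <F> <F> <S> <B>    v t t p r t $  expand <B> -> v t t
  5  $ <F> <F> <S> t t v  v t t p r t $  match v
  6  $ <F> <F> <S> t t    t t p r t $    match t
  7  $ <F> <F> <S> t      t p r t $      match t
Stack after step 7: $ <F> <F> <S> (top = <S>).

<S>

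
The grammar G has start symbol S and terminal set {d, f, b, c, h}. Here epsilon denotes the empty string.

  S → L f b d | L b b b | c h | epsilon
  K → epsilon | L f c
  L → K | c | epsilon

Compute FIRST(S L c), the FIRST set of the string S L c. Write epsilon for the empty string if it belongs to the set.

FIRST(S) = {epsilon, b, c, f}  (via L f b d, L b b b)
FIRST(K) = {epsilon, c, f}  (via L f c)
FIRST(L) = {epsilon, c, f}  (via K)
FIRST(S L c): take FIRST of each symbol in turn, carrying on past any symbol whose FIRST contains epsilon; result {b, c, f}.

{b, c, f}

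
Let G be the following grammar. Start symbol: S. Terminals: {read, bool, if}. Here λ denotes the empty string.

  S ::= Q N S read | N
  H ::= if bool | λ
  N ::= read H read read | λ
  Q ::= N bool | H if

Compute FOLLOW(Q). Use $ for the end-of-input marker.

FIRST(H): from H::=if bool we get {if}; from H::=λ we get {λ}. So FIRST(H) = {λ, if}.
FIRST(N): from N::=read H read read we get {read}; from N::=λ we get {λ}. So FIRST(N) = {λ, read}.
FIRST(Q): from Q::=N bool we get {bool, read}; from Q::=H if we get {if}. So FIRST(Q) = {bool, if, read}.
FIRST(S): from S::=Q N S read we get {bool, if, read}; from S::=N we get {λ, read}. So FIRST(S) = {λ, bool, if, read}.
FOLLOW(S) includes $ since S is the start symbol.
FOLLOW(S): in S::=Q N S read, S is followed by read with FIRST {read}. Thus FOLLOW(S) = {$, read}.
FOLLOW(H): in N::=read H read read, H is followed by read read with FIRST {read}; in Q::=H if, H is followed by if with FIRST {if}. Thus FOLLOW(H) = {if, read}.
FOLLOW(N): in S::=Q N S read, N is followed by S read with FIRST {bool, if, read}; in S::=N, the suffix after N is empty, so FOLLOW(N) ⊇ FOLLOW(S) = {$, read}; in Q::=N bool, N is followed by bool with FIRST {bool}. Thus FOLLOW(N) = {$, bool, if, read}.
FOLLOW(Q): in S::=Q N S read, Q is followed by N S read with FIRST {bool, if, read}. Thus FOLLOW(Q) = {bool, if, read}.

{bool, if, read}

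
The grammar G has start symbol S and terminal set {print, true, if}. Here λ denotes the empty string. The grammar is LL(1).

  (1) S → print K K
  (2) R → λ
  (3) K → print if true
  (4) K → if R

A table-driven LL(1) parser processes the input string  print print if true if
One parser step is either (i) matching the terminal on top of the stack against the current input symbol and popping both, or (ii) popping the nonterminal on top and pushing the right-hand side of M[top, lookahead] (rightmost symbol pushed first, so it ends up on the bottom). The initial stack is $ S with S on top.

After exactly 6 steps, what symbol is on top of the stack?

K

     Stack              Input                     Action
  1  $ S                print print if true if $  expand S → print K K
  2  $ K K print        print print if true if $  match print
  3  $ K K              print if true if $        expand K → print if true
  4  $ K true if print  print if true if $        match print
  5  $ K true if        if true if $              match if
  6  $ K true           true if $                 match true
Stack after step 6: $ K (top = K).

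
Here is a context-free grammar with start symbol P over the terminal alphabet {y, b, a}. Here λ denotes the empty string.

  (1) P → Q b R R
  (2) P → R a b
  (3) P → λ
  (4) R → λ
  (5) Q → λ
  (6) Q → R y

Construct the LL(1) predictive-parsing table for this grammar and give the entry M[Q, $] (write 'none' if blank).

FIRST(R) = {λ}
FIRST(Q) = {λ, y}  (via R y)
FIRST(P) = {λ, a, b, y}  (via Q b R R, R a b)
FOLLOW(P) includes $ since P is the start symbol.
FOLLOW(Q): in P→Q b R R, Q is followed by b R R with FIRST {b}. Thus FOLLOW(Q) = {b}.
For Q → λ: FIRST(λ) = {λ}, so it goes in M[Q, t] for t ∈ {}; since λ ∈ FIRST, also for every t ∈ FOLLOW(Q) = {b}.
For Q → R y: FIRST(R y) = {y}, so it goes in M[Q, t] for t ∈ {y}.
None of these place a production in M[Q, $].

none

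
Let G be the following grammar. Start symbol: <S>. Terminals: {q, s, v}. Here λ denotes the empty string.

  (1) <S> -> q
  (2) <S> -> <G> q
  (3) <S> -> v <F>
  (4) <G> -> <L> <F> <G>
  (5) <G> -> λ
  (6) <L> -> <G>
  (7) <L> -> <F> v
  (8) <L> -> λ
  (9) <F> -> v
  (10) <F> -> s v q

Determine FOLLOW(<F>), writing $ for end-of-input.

{$, q, s, v}

FIRST(<F>): from <F>->v we get {v}; from <F>->s v q we get {s}. So FIRST(<F>) = {s, v}.
FIRST(<S>): from <S>->q we get {q}; from <S>-><G> q we get {q, s, v}; from <S>->v <F> we get {v}. So FIRST(<S>) = {q, s, v}.
FIRST(<G>): from <G>-><L> <F> <G> we get {s, v}; from <G>->λ we get {λ}. So FIRST(<G>) = {λ, s, v}.
FIRST(<L>): from <L>-><G> we get {λ, s, v}; from <L>-><F> v we get {s, v}; from <L>->λ we get {λ}. So FIRST(<L>) = {λ, s, v}.
FOLLOW(<S>) includes $ since <S> is the start symbol.
FOLLOW(<S>): <S> appears on no right-hand side. Thus FOLLOW(<S>) = {$}.
FOLLOW(<L>): in <G>-><L> <F> <G>, <L> is followed by <F> <G> with FIRST {s, v}. Thus FOLLOW(<L>) = {s, v}.
FOLLOW(<G>): in <S>-><G> q, <G> is followed by q with FIRST {q}; in <G>-><L> <F> <G>, the suffix after <G> is empty (adds nothing new); in <L>-><G>, the suffix after <G> is empty, so FOLLOW(<G>) ⊇ FOLLOW(<L>) = {s, v}. Thus FOLLOW(<G>) = {q, s, v}.
FOLLOW(<F>): in <S>->v <F>, the suffix after <F> is empty, so FOLLOW(<F>) ⊇ FOLLOW(<S>) = {$}; in <G>-><L> <F> <G>, <F> is followed by <G> with FIRST {λ, s, v}; in <G>-><L> <F> <G>, the suffix after <F> is nullable, so FOLLOW(<F>) ⊇ FOLLOW(<G>) = {q, s, v}; in <L>-><F> v, <F> is followed by v with FIRST {v}. Thus FOLLOW(<F>) = {$, q, s, v}.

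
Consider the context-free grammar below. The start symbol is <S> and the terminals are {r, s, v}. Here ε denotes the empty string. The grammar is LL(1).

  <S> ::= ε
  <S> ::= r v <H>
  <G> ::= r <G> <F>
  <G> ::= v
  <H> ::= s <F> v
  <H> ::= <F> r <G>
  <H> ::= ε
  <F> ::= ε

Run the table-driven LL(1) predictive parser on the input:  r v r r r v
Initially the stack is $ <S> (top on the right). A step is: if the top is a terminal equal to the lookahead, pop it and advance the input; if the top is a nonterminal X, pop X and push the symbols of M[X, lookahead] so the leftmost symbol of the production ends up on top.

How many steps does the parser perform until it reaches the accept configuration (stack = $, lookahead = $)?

14

step 1: stack=$ <S>  input=r v r r r v $  — expand <S> ::= r v <H>
step 2: stack=$ <H> v r  input=r v r r r v $  — match r
step 3: stack=$ <H> v  input=v r r r v $  — match v
step 4: stack=$ <H>  input=r r r v $  — expand <H> ::= <F> r <G>
step 5: stack=$ <G> r <F>  input=r r r v $  — expand <F> ::= ε
step 6: stack=$ <G> r  input=r r r v $  — match r
step 7: stack=$ <G>  input=r r v $  — expand <G> ::= r <G> <F>
step 8: stack=$ <F> <G> r  input=r r v $  — match r
step 9: stack=$ <F> <G>  input=r v $  — expand <G> ::= r <G> <F>
step 10: stack=$ <F> <F> <G> r  input=r v $  — match r
step 11: stack=$ <F> <F> <G>  input=v $  — expand <G> ::= v
step 12: stack=$ <F> <F> v  input=v $  — match v
step 13: stack=$ <F> <F>  input=$  — expand <F> ::= ε
step 14: stack=$ <F>  input=$  — expand <F> ::= ε
Accept reached after 14 steps.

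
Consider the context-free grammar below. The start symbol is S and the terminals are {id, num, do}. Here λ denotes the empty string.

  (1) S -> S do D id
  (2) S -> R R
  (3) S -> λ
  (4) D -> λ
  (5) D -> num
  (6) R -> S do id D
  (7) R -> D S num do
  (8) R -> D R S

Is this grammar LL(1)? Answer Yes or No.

FIRST(S) = {λ, do, num}
FIRST(D) = {λ, num}
FIRST(R) = {do, num}
FOLLOW(S) = {$, do, num}
FOLLOW(D) = {$, do, id, num}
FOLLOW(R) = {$, do, num}
Cell M[D, num] receives both D -> λ and D -> num — the grammar is not LL(1).

No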